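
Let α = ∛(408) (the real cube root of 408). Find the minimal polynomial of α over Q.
m_α(x) = x^3 - 408

α satisfies α^3 = 408, so x^3 - 408 annihilates α. By the rational root test, a rational root p/q (in lowest terms) of x^3 - 408 would satisfy p^3 = 408 q^3, forcing q = 1 and p^3 = 408; but 408 is not a perfect cube, contradiction. A monic cubic over Q with no rational root is irreducible (any nontrivial factorization would include a linear factor). Hence x^3 - 408 is the minimal polynomial of α, and in particular [Q(α):Q] = 3.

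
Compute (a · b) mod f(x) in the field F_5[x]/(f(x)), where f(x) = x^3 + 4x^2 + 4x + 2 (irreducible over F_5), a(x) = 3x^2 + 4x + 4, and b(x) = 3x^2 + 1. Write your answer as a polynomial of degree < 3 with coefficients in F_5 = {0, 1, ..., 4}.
a · b ≡ 2x + 2 (mod f(x))

Multiply in F_5[x]: a(x)·b(x) = (3x^2 + 4x + 4)·(3x^2 + 1) = 4x^4 + 2x^3 + 4x + 4. This has degree ≥ 3, so divide by f(x) over F_5: 4x^4 + 2x^3 + 4x + 4 = (4x + 1)·(x^3 + 4x^2 + 4x + 2) + (2x + 2). Hence a·b ≡ 2x + 2 (mod f). (F_5[x]/(f) is a field with 5^3 = 125 elements since f is irreducible of degree 3.)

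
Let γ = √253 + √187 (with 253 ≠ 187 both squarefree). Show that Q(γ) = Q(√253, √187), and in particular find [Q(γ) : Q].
[Q(γ) : Q] = 4 (equivalently, Q(γ) = Q(√253, √187))

Obviously Q(γ) ⊆ Q(√253, √187), and [Q(√253, √187):Q] = 4 (since 253, 187 are distinct squarefree integers > 1 with 47311 not a perfect square). To show equality we compute the minimal polynomial of γ. From γ = √253 + √187: γ^2 = 253 + 2√(47311) + 187 = 440 + 2√(47311), so γ^2 - 440 = 2√(47311); squaring, (γ^2 - 440)^2 = 4·47311, i.e. γ^4 - 880γ^2 + 193600 - 189244 = 0, i.e. γ^4 - 880γ^2 + 4356 = 0. So γ is a root of x^4 - 880x^2 + 4356. This polynomial is irreducible over Q: it has no rational root (each ±√253 ± √187 is irrational), and any factorization into two quadratics over Q would force √(47311) ∈ Q (pairing opposite roots) or √253, √187 ∈ Q (other pairings), all impossible. Hence [Q(γ):Q] = 4 = [Q(√253, √187):Q], so Q(γ) = Q(√253, √187).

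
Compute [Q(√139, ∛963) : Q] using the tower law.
[Q(√139, ∛963) : Q] = 6

Let L = Q(√139, ∛963). Since Q(√139) ⊂ L and [Q(√139):Q] = 2, the tower law gives 2 | [L:Q]. Likewise Q(∛963) ⊂ L with [Q(∛963):Q] = 3 (because 963 is not a perfect cube), so 3 | [L:Q]. As gcd(2,3) = 1, [L:Q] is divisible by 6. Conversely L is generated over Q by √139 and ∛963, so [L:Q] ≤ 2·3 = 6. Therefore [Q(√139, ∛963) : Q] = 6.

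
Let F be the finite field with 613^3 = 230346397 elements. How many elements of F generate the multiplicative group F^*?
There are φ(230346396) = 61938432 primitive elements

F_q^* is cyclic of order q - 1 = 230346396. A cyclic group of order m has exactly φ(m) generators. Here m = 230346396 = 2^2 · 3^3 · 7 · 17 · 17923, so the number of primitive elements is φ(230346396) = 61938432.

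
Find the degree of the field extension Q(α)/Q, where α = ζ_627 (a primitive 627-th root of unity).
[Q(α):Q] = 360

The minimal polynomial of ζ_627 over Q is the 627-th cyclotomic polynomial Φ_627(x), which is irreducible over Q and has degree φ(627) = 360. Hence [Q(α):Q] = φ(627) = 360.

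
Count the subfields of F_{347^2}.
F_{347^2} has 2 subfields

The subfields of F_{p^n} are exactly the fields F_{p^d} for d | n (each is the fixed field of the unique index-d subgroup of Gal(F_{p^n}/F_p) ≅ Z/nZ). The divisors of n = 2 are {1, 2}, giving 2 subfields: F_{347^1}, F_{347^2}.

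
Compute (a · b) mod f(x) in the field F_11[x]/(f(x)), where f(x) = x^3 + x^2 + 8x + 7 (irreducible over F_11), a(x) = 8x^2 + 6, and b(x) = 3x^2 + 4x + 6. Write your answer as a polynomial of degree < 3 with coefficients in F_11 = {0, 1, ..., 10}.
a · b ≡ 9x^2 + x + 2 (mod f(x))

Multiply in F_11[x]: a(x)·b(x) = (8x^2 + 6)·(3x^2 + 4x + 6) = 2x^4 + 10x^3 + 2x + 3. This has degree ≥ 3, so divide by f(x) over F_11: 2x^4 + 10x^3 + 2x + 3 = (2x + 8)·(x^3 + x^2 + 8x + 7) + (9x^2 + x + 2). Hence a·b ≡ 9x^2 + x + 2 (mod f). (F_11[x]/(f) is a field with 11^3 = 1331 elements since f is irreducible of degree 3.)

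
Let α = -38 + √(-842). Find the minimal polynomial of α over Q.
m_α(x) = x^2 + 76x + 2286

From α + 38 = √(-842), squaring gives (α + 38)^2 = -842, i.e. α^2 + 76α + 1444 = -842, so α^2 + 76α + 2286 = 0. The discriminant of x^2 + 76x + 2286 is (76)^2 - 4·(2286) = 5776 - 9144 = -3368, and 4·(-842) is not a perfect square in Q since -842 is squarefree and ≠ 1. Hence x^2 + 76x + 2286 is irreducible over Q and is the minimal polynomial of α.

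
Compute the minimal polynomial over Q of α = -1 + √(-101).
m_α(x) = x^2 + 2x + 102

From α + 1 = √(-101), squaring gives (α + 1)^2 = -101, i.e. α^2 + 2α + 1 = -101, so α^2 + 2α + 102 = 0. The discriminant of x^2 + 2x + 102 is (2)^2 - 4·(102) = 4 - 408 = -404, and 4·(-101) is not a perfect square in Q since -101 is squarefree and ≠ 1. Hence x^2 + 2x + 102 is irreducible over Q and is the minimal polynomial of α.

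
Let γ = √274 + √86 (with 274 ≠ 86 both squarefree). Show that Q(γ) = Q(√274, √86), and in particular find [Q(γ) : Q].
[Q(γ) : Q] = 4 (equivalently, Q(γ) = Q(√274, √86))

Obviously Q(γ) ⊆ Q(√274, √86), and [Q(√274, √86):Q] = 4 (since 274, 86 are distinct squarefree integers > 1 with 23564 not a perfect square). To show equality we compute the minimal polynomial of γ. From γ = √274 + √86: γ^2 = 274 + 2√(23564) + 86 = 360 + 2√(23564), so γ^2 - 360 = 2√(23564); squaring, (γ^2 - 360)^2 = 4·23564, i.e. γ^4 - 720γ^2 + 129600 - 94256 = 0, i.e. γ^4 - 720γ^2 + 35344 = 0. So γ is a root of x^4 - 720x^2 + 35344. This polynomial is irreducible over Q: it has no rational root (each ±√274 ± √86 is irrational), and any factorization into two quadratics over Q would force √(23564) ∈ Q (pairing opposite roots) or √274, √86 ∈ Q (other pairings), all impossible. Hence [Q(γ):Q] = 4 = [Q(√274, √86):Q], so Q(γ) = Q(√274, √86).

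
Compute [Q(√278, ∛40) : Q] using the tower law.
[Q(√278, ∛40) : Q] = 6

Let L = Q(√278, ∛40). Since Q(√278) ⊂ L and [Q(√278):Q] = 2, the tower law gives 2 | [L:Q]. Likewise Q(∛40) ⊂ L with [Q(∛40):Q] = 3 (because 40 is not a perfect cube), so 3 | [L:Q]. As gcd(2,3) = 1, [L:Q] is divisible by 6. Conversely L is generated over Q by √278 and ∛40, so [L:Q] ≤ 2·3 = 6. Therefore [Q(√278, ∛40) : Q] = 6.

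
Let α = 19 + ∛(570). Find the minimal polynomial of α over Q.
m_α(x) = x^3 - 57x^2 + 1083x - 7429

Set β = α - 19 = ∛(570), so β^3 = 570. Then (α - 19)^3 - 570 = 0, i.e. α is a root of g(x) = (x - 19)^3 - 570 = x^3 - 57x^2 + 1083x - 7429. Since g(x) = h(x - 19) where h(x) = x^3 - 570, and h is irreducible over Q (because 570 is not a perfect cube, so h has no rational root, and a monic cubic with no rational root is irreducible), g is also irreducible (irreducibility is preserved under the substitution x → x - 19). Hence m_α(x) = x^3 - 57x^2 + 1083x - 7429.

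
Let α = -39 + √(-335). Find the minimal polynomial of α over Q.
m_α(x) = x^2 + 78x + 1856

From α + 39 = √(-335), squaring gives (α + 39)^2 = -335, i.e. α^2 + 78α + 1521 = -335, so α^2 + 78α + 1856 = 0. The discriminant of x^2 + 78x + 1856 is (78)^2 - 4·(1856) = 6084 - 7424 = -1340, and 4·(-335) is not a perfect square in Q since -335 is squarefree and ≠ 1. Hence x^2 + 78x + 1856 is irreducible over Q and is the minimal polynomial of α.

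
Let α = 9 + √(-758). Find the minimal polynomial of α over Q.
m_α(x) = x^2 - 18x + 839

From α - 9 = √(-758), squaring gives (α - 9)^2 = -758, i.e. α^2 - 18α + 81 = -758, so α^2 - 18α + 839 = 0. The discriminant of x^2 - 18x + 839 is (-18)^2 - 4·(839) = 324 - 3356 = -3032, and 4·(-758) is not a perfect square in Q since -758 is squarefree and ≠ 1. Hence x^2 - 18x + 839 is irreducible over Q and is the minimal polynomial of α.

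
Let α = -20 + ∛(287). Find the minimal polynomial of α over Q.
m_α(x) = x^3 + 60x^2 + 1200x + 7713

Set β = α + 20 = ∛(287), so β^3 = 287. Then (α + 20)^3 - 287 = 0, i.e. α is a root of g(x) = (x + 20)^3 - 287 = x^3 + 60x^2 + 1200x + 7713. Since g(x) = h(x + 20) where h(x) = x^3 - 287, and h is irreducible over Q (because 287 is not a perfect cube, so h has no rational root, and a monic cubic with no rational root is irreducible), g is also irreducible (irreducibility is preserved under the substitution x → x + 20). Hence m_α(x) = x^3 + 60x^2 + 1200x + 7713.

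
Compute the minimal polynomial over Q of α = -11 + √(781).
m_α(x) = x^2 + 22x - 660

From α + 11 = √(781), squaring gives (α + 11)^2 = 781, i.e. α^2 + 22α + 121 = 781, so α^2 + 22α - 660 = 0. The discriminant of x^2 + 22x - 660 is (22)^2 - 4·(-660) = 484 + 2640 = 3124, and 4·(781) is not a perfect square in Q since 781 is squarefree and ≠ 1. Hence x^2 + 22x - 660 is irreducible over Q and is the minimal polynomial of α.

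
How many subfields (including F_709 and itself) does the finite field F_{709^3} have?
F_{709^3} has 2 subfields

The subfields of F_{p^n} are exactly the fields F_{p^d} for d | n (each is the fixed field of the unique index-d subgroup of Gal(F_{p^n}/F_p) ≅ Z/nZ). The divisors of n = 3 are {1, 3}, giving 2 subfields: F_{709^1}, F_{709^3}.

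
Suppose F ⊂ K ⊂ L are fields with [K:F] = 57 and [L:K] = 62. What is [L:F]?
[L:F] = 3534

The tower law says that for any tower of field extensions F ⊂ K ⊂ L with finite degrees, [L:F] = [L:K] · [K:F]. Here this gives [L:F] = 62 · 57 = 3534.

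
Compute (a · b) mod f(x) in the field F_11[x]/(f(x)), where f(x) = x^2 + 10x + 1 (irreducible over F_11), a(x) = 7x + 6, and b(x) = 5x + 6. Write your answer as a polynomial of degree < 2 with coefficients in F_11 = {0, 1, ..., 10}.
a · b ≡ 8x + 1 (mod f(x))

Multiply in F_11[x]: a(x)·b(x) = (7x + 6)·(5x + 6) = 2x^2 + 6x + 3. This has degree ≥ 2, so divide by f(x) over F_11: 2x^2 + 6x + 3 = (2)·(x^2 + 10x + 1) + (8x + 1). Hence a·b ≡ 8x + 1 (mod f). (F_11[x]/(f) is a field with 11^2 = 121 elements since f is irreducible of degree 2.)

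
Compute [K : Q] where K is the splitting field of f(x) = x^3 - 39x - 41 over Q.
[K : Q] = 6

By the rational root test, any rational root of the monic integer polynomial f(x) = x^3 - 39x - 41 must be an integer dividing the constant term -41, i.e. one of ±{1, 41}. Evaluating: f(1) = -79, f(-1) = -3, f(41) = 67281, f(-41) = -67363; none is 0, so f has no rational root and is therefore irreducible over Q (a cubic with no linear factor over a field is irreducible). For an irreducible cubic, the Galois group is A_3 or S_3 according as the discriminant disc(f) = -4a^3 - 27b^2 = -4·(-39)^3 - 27·(-41)^2 = 191889 is or is not a square in Q. Here disc(f) = 191889 is not a perfect square in Q, so the Galois group of f over Q is not contained in A_3 and must be all of S_3. The splitting field has degree |S_3| = 6 over Q, so [K : Q] = 6.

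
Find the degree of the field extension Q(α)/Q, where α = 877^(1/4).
[Q(α):Q] = 4

α is a root of x^4 - 877. By Eisenstein's criterion at the prime p = 877 (which divides the constant term 877 but p^2 = 769129 does not, since 877 is squarefree), x^4 - 877 is irreducible over Q. Hence [Q(α):Q] = 4.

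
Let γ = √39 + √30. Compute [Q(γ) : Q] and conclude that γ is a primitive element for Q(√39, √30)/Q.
[Q(γ) : Q] = 4 (equivalently, Q(γ) = Q(√39, √30))

Obviously Q(γ) ⊆ Q(√39, √30), and [Q(√39, √30):Q] = 4 (since 39, 30 are distinct squarefree integers > 1 with 1170 not a perfect square). To show equality we compute the minimal polynomial of γ. From γ = √39 + √30: γ^2 = 39 + 2√(1170) + 30 = 69 + 2√(1170), so γ^2 - 69 = 2√(1170); squaring, (γ^2 - 69)^2 = 4·1170, i.e. γ^4 - 138γ^2 + 4761 - 4680 = 0, i.e. γ^4 - 138γ^2 + 81 = 0. So γ is a root of x^4 - 138x^2 + 81. This polynomial is irreducible over Q: it has no rational root (each ±√39 ± √30 is irrational), and any factorization into two quadratics over Q would force √(1170) ∈ Q (pairing opposite roots) or √39, √30 ∈ Q (other pairings), all impossible. Hence [Q(γ):Q] = 4 = [Q(√39, √30):Q], so Q(γ) = Q(√39, √30).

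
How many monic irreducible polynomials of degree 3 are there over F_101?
There are 343400 monic irreducible polynomials of degree 3 over F_101

Each element of F_{101^3} that lies in no proper subfield is a root of exactly one monic irreducible of degree 3 over F_101, and each such polynomial has 3 distinct roots in F_{101^3}. By Möbius inversion the count is N_101(3) = (1/3) Σ_{d|3} μ(3/d) · 101^d = (1/3)(μ(3)·101^1 + μ(1)·101^3) = 1030200/3 = 343400.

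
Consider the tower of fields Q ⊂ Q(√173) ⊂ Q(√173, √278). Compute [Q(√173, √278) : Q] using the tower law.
[Q(√173, √278) : Q] = 4

[Q(√173):Q] = 2 (min poly x^2 - 173, irreducible since 173 is squarefree > 1). For the top step, suppose √278 ∈ Q(√173), say √278 = c + d√173 with c, d ∈ Q. Squaring: 278 = c^2 + 173d^2 + 2cd√173. Since √173 ∉ Q this forces 2cd = 0. If d = 0 then √278 = c ∈ Q, contradicting 278 squarefree > 1. If c = 0 then 278 = 173d^2, so 173·278 = (173d)^2 is a perfect square in Q — but 173·278 = 48094 is not a perfect square (since 173 and 278 are distinct squarefree integers). Contradiction. Hence √278 ∉ Q(√173), so x^2 - 278 stays irreducible over Q(√173) and [Q(√173, √278) : Q(√173)] = 2. By the tower law, [Q(√173, √278) : Q] = 2 · 2 = 4.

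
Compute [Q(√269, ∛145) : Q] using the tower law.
[Q(√269, ∛145) : Q] = 6

Let L = Q(√269, ∛145). Since Q(√269) ⊂ L and [Q(√269):Q] = 2, the tower law gives 2 | [L:Q]. Likewise Q(∛145) ⊂ L with [Q(∛145):Q] = 3 (because 145 is not a perfect cube), so 3 | [L:Q]. As gcd(2,3) = 1, [L:Q] is divisible by 6. Conversely L is generated over Q by √269 and ∛145, so [L:Q] ≤ 2·3 = 6. Therefore [Q(√269, ∛145) : Q] = 6.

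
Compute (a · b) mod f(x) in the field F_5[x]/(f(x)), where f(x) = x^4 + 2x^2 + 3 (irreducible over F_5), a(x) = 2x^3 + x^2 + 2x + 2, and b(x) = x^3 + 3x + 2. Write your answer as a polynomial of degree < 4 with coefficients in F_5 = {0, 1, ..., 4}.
a · b ≡ 2x^3 + 4x^2 + 2x + 2 (mod f(x))

Multiply in F_5[x]: a(x)·b(x) = (2x^3 + x^2 + 2x + 2)·(x^3 + 3x + 2) = 2x^6 + x^5 + 3x^4 + 4x^3 + 3x^2 + 4. This has degree ≥ 4, so divide by f(x) over F_5: 2x^6 + x^5 + 3x^4 + 4x^3 + 3x^2 + 4 = (2x^2 + x + 4)·(x^4 + 2x^2 + 3) + (2x^3 + 4x^2 + 2x + 2). Hence a·b ≡ 2x^3 + 4x^2 + 2x + 2 (mod f). (F_5[x]/(f) is a field with 5^4 = 625 elements since f is irreducible of degree 4.)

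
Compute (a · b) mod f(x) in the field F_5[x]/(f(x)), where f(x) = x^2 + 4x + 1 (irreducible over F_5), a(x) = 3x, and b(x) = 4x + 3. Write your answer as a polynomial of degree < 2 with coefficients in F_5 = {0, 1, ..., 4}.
a · b ≡ x + 3 (mod f(x))

Multiply in F_5[x]: a(x)·b(x) = (3x)·(4x + 3) = 2x^2 + 4x. This has degree ≥ 2, so divide by f(x) over F_5: 2x^2 + 4x = (2)·(x^2 + 4x + 1) + (x + 3). Hence a·b ≡ x + 3 (mod f). (F_5[x]/(f) is a field with 5^2 = 25 elements since f is irreducible of degree 2.)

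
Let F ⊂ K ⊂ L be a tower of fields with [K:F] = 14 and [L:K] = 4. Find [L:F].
[L:F] = 56

The tower law says that for any tower of field extensions F ⊂ K ⊂ L with finite degrees, [L:F] = [L:K] · [K:F]. Here this gives [L:F] = 4 · 14 = 56.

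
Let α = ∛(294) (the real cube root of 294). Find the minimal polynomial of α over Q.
m_α(x) = x^3 - 294

α satisfies α^3 = 294, so x^3 - 294 annihilates α. By the rational root test, a rational root p/q (in lowest terms) of x^3 - 294 would satisfy p^3 = 294 q^3, forcing q = 1 and p^3 = 294; but 294 is not a perfect cube, contradiction. A monic cubic over Q with no rational root is irreducible (any nontrivial factorization would include a linear factor). Hence x^3 - 294 is the minimal polynomial of α, and in particular [Q(α):Q] = 3.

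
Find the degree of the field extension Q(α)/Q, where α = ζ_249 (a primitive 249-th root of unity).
[Q(α):Q] = 164

The minimal polynomial of ζ_249 over Q is the 249-th cyclotomic polynomial Φ_249(x), which is irreducible over Q and has degree φ(249) = 164. Hence [Q(α):Q] = φ(249) = 164.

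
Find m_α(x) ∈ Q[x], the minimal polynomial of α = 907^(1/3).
m_α(x) = x^3 - 907

α satisfies α^3 = 907, so x^3 - 907 annihilates α. By the rational root test, a rational root p/q (in lowest terms) of x^3 - 907 would satisfy p^3 = 907 q^3, forcing q = 1 and p^3 = 907; but 907 is not a perfect cube, contradiction. A monic cubic over Q with no rational root is irreducible (any nontrivial factorization would include a linear factor). Hence x^3 - 907 is the minimal polynomial of α, and in particular [Q(α):Q] = 3.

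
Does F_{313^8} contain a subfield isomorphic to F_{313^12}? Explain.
No: F_{313^12} is not a subfield of F_{313^8}

F_{p^m} embeds in F_{p^n} iff m | n. Here 12 ∤ 8 (since 8 = 0·12 + 8 with remainder 8 ≠ 0), so F_{313^12} is not a subfield of F_{313^8}. Equivalently: if it were, the tower law would give 12 = [F_{313^12}:F_313] dividing [F_{313^8}:F_313] = 8, contradiction.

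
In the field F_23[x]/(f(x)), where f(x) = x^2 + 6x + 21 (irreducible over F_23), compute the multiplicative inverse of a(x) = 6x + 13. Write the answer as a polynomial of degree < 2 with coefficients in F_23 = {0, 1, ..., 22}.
a(x)^(-1) ≡ 2x (mod f(x))

Since f is irreducible over F_23, F_23[x]/(f) is a field and a(x) ≠ 0 has an inverse. Apply the extended Euclidean algorithm to f(x) and a(x) in F_23[x]: f(x) = (4x)·a(x) + (21). The last nonzero remainder is the constant 21 = gcd(f, a) in F_23. Back-substituting through the division chain expresses 21 = s(x)·a(x) + t(x)·f(x) with s(x) ≡ 19x (mod f), so (19x)·a(x) ≡ 21 (mod f). Multiplying by 21^(-1) ≡ 11 in F_23 gives a(x)^(-1) ≡ 11·(19x) ≡ 2x (mod f). Check: (6x + 13)·(2x) = 12x^2 + 3x ≡ 1 (mod x^2 + 6x + 21).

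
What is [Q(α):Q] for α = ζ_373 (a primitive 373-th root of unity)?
[Q(α):Q] = 372

The minimal polynomial of ζ_373 over Q is the 373-th cyclotomic polynomial Φ_373(x), which is irreducible over Q and has degree φ(373) = 372. Hence [Q(α):Q] = φ(373) = 372.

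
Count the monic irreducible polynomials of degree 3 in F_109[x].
There are 431640 monic irreducible polynomials of degree 3 over F_109

Each element of F_{109^3} that lies in no proper subfield is a root of exactly one monic irreducible of degree 3 over F_109, and each such polynomial has 3 distinct roots in F_{109^3}. By Möbius inversion the count is N_109(3) = (1/3) Σ_{d|3} μ(3/d) · 109^d = (1/3)(μ(3)·109^1 + μ(1)·109^3) = 1294920/3 = 431640.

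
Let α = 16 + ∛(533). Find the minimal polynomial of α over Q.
m_α(x) = x^3 - 48x^2 + 768x - 4629

Set β = α - 16 = ∛(533), so β^3 = 533. Then (α - 16)^3 - 533 = 0, i.e. α is a root of g(x) = (x - 16)^3 - 533 = x^3 - 48x^2 + 768x - 4629. Since g(x) = h(x - 16) where h(x) = x^3 - 533, and h is irreducible over Q (because 533 is not a perfect cube, so h has no rational root, and a monic cubic with no rational root is irreducible), g is also irreducible (irreducibility is preserved under the substitution x → x - 16). Hence m_α(x) = x^3 - 48x^2 + 768x - 4629.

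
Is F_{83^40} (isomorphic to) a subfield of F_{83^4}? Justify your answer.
No: F_{83^40} is not a subfield of F_{83^4}

F_{p^m} embeds in F_{p^n} iff m | n. Here 40 ∤ 4 (since 4 = 0·40 + 4 with remainder 4 ≠ 0), so F_{83^40} is not a subfield of F_{83^4}. Equivalently: if it were, the tower law would give 40 = [F_{83^40}:F_83] dividing [F_{83^4}:F_83] = 4, contradiction.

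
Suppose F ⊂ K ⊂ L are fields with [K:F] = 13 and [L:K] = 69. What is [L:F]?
[L:F] = 897

The tower law says that for any tower of field extensions F ⊂ K ⊂ L with finite degrees, [L:F] = [L:K] · [K:F]. Here this gives [L:F] = 69 · 13 = 897.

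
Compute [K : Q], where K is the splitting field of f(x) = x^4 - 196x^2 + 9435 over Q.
[K : Q] = 4

Solving the quadratic in x^2: x^2 = (196 ± √(196^2 - 4·9435))/2 = (196 ± √676)/2 = (196 ± 26)/2, giving x^2 = 111 or x^2 = 85. So f(x) = (x^2 - 111)(x^2 - 85) and the roots of f are ±√111, ±√85. Hence the splitting field is K = Q(√111, √85). Since 111 and 85 are distinct squarefree integers > 1, their product 9435 is not a perfect square, so √85 ∉ Q(√111). By the tower law [K:Q] = [Q(√111,√85):Q(√111)] · [Q(√111):Q] = 2 · 2 = 4.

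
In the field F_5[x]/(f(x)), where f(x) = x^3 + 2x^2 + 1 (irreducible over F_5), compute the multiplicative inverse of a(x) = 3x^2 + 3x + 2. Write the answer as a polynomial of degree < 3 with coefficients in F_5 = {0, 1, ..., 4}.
a(x)^(-1) ≡ 4x + 4 (mod f(x))

Since f is irreducible over F_5, F_5[x]/(f) is a field and a(x) ≠ 0 has an inverse. Apply the extended Euclidean algorithm to f(x) and a(x) in F_5[x]: f(x) = (2x + 2)·a(x) + (2). The last nonzero remainder is the constant 2 = gcd(f, a) in F_5. Back-substituting through the division chain expresses 2 = s(x)·a(x) + t(x)·f(x) with s(x) ≡ 3x + 3 (mod f), so (3x + 3)·a(x) ≡ 2 (mod f). Multiplying by 2^(-1) ≡ 3 in F_5 gives a(x)^(-1) ≡ 3·(3x + 3) ≡ 4x + 4 (mod f). Check: (3x^2 + 3x + 2)·(4x + 4) = 2x^3 + 4x^2 + 3 ≡ 1 (mod x^3 + 2x^2 + 1).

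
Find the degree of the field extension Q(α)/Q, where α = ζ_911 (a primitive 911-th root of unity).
[Q(α):Q] = 910

The minimal polynomial of ζ_911 over Q is the 911-th cyclotomic polynomial Φ_911(x), which is irreducible over Q and has degree φ(911) = 910. Hence [Q(α):Q] = φ(911) = 910.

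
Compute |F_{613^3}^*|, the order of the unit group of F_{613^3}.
|F_{613^3}^*| = 230346396

F_{613^3} has 613^3 = 230346397 elements; its multiplicative group consists of all nonzero elements, so |F_{613^3}^*| = 230346397 - 1 = 230346396. (It is cyclic since any finite subgroup of the multiplicative group of a field is cyclic.)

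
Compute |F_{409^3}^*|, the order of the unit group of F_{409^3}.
|F_{409^3}^*| = 68417928

F_{409^3} has 409^3 = 68417929 elements; its multiplicative group consists of all nonzero elements, so |F_{409^3}^*| = 68417929 - 1 = 68417928. (It is cyclic since any finite subgroup of the multiplicative group of a field is cyclic.)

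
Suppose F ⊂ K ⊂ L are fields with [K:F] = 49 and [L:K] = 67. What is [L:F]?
[L:F] = 3283

The tower law says that for any tower of field extensions F ⊂ K ⊂ L with finite degrees, [L:F] = [L:K] · [K:F]. Here this gives [L:F] = 67 · 49 = 3283.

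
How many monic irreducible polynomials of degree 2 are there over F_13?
There are 78 monic irreducible polynomials of degree 2 over F_13

Each element of F_{13^2} that lies in no proper subfield is a root of exactly one monic irreducible of degree 2 over F_13, and each such polynomial has 2 distinct roots in F_{13^2}. By Möbius inversion the count is N_13(2) = (1/2) Σ_{d|2} μ(2/d) · 13^d = (1/2)(μ(2)·13^1 + μ(1)·13^2) = 156/2 = 78.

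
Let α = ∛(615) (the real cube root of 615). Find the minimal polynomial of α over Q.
m_α(x) = x^3 - 615

α satisfies α^3 = 615, so x^3 - 615 annihilates α. By the rational root test, a rational root p/q (in lowest terms) of x^3 - 615 would satisfy p^3 = 615 q^3, forcing q = 1 and p^3 = 615; but 615 is not a perfect cube, contradiction. A monic cubic over Q with no rational root is irreducible (any nontrivial factorization would include a linear factor). Hence x^3 - 615 is the minimal polynomial of α, and in particular [Q(α):Q] = 3.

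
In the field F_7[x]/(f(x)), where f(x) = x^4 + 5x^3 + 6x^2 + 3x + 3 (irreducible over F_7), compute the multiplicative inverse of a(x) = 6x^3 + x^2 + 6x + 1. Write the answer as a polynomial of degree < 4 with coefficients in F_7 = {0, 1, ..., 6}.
a(x)^(-1) ≡ x^3 + x^2 + x + 4 (mod f(x))

Since f is irreducible over F_7, F_7[x]/(f) is a field and a(x) ≠ 0 has an inverse. Apply the extended Euclidean algorithm to f(x) and a(x) in F_7[x]: f(x) = (6x + 1)·a(x) + (4x^2 + 5x + 2);  a(x) = (5x + 1)·(4x^2 + 5x + 2) + (5x + 6);  (4x^2 + 5x + 2) = (5x + 2)·(5x + 6) + (4). The last nonzero remainder is the constant 4 = gcd(f, a) in F_7. Back-substituting through the division chain expresses 4 = s(x)·a(x) + t(x)·f(x) with s(x) ≡ 4x^3 + 4x^2 + 4x + 2 (mod f), so (4x^3 + 4x^2 + 4x + 2)·a(x) ≡ 4 (mod f). Multiplying by 4^(-1) ≡ 2 in F_7 gives a(x)^(-1) ≡ 2·(4x^3 + 4x^2 + 4x + 2) ≡ x^3 + x^2 + x + 4 (mod f). Check: (6x^3 + x^2 + 6x + 1)·(x^3 + x^2 + x + 4) = 6x^6 + 6x^4 + 4x^3 + 4x^2 + 4x + 4 ≡ 1 (mod x^4 + 5x^3 + 6x^2 + 3x + 3).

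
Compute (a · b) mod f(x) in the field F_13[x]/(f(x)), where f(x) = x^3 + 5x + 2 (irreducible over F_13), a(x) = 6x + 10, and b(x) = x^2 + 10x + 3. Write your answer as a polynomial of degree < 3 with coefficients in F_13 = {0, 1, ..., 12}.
a · b ≡ 5x^2 + 10x + 5 (mod f(x))

Multiply in F_13[x]: a(x)·b(x) = (6x + 10)·(x^2 + 10x + 3) = 6x^3 + 5x^2 + x + 4. This has degree ≥ 3, so divide by f(x) over F_13: 6x^3 + 5x^2 + x + 4 = (6)·(x^3 + 5x + 2) + (5x^2 + 10x + 5). Hence a·b ≡ 5x^2 + 10x + 5 (mod f). (F_13[x]/(f) is a field with 13^3 = 2197 elements since f is irreducible of degree 3.)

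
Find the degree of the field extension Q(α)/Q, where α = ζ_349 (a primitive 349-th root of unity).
[Q(α):Q] = 348

The minimal polynomial of ζ_349 over Q is the 349-th cyclotomic polynomial Φ_349(x), which is irreducible over Q and has degree φ(349) = 348. Hence [Q(α):Q] = φ(349) = 348.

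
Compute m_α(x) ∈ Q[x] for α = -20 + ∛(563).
m_α(x) = x^3 + 60x^2 + 1200x + 7437

Set β = α + 20 = ∛(563), so β^3 = 563. Then (α + 20)^3 - 563 = 0, i.e. α is a root of g(x) = (x + 20)^3 - 563 = x^3 + 60x^2 + 1200x + 7437. Since g(x) = h(x + 20) where h(x) = x^3 - 563, and h is irreducible over Q (because 563 is not a perfect cube, so h has no rational root, and a monic cubic with no rational root is irreducible), g is also irreducible (irreducibility is preserved under the substitution x → x + 20). Hence m_α(x) = x^3 + 60x^2 + 1200x + 7437.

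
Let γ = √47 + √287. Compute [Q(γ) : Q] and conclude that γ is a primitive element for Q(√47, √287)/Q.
[Q(γ) : Q] = 4 (equivalently, Q(γ) = Q(√47, √287))

Obviously Q(γ) ⊆ Q(√47, √287), and [Q(√47, √287):Q] = 4 (since 47, 287 are distinct squarefree integers > 1 with 13489 not a perfect square). To show equality we compute the minimal polynomial of γ. From γ = √47 + √287: γ^2 = 47 + 2√(13489) + 287 = 334 + 2√(13489), so γ^2 - 334 = 2√(13489); squaring, (γ^2 - 334)^2 = 4·13489, i.e. γ^4 - 668γ^2 + 111556 - 53956 = 0, i.e. γ^4 - 668γ^2 + 57600 = 0. So γ is a root of x^4 - 668x^2 + 57600. This polynomial is irreducible over Q: it has no rational root (each ±√47 ± √287 is irrational), and any factorization into two quadratics over Q would force √(13489) ∈ Q (pairing opposite roots) or √47, √287 ∈ Q (other pairings), all impossible. Hence [Q(γ):Q] = 4 = [Q(√47, √287):Q], so Q(γ) = Q(√47, √287).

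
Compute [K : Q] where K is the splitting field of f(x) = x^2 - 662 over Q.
[K : Q] = 2

f(x) = x^2 - 662 factors as (x - √662)(x + √662). The splitting field is K = Q(√662). Since 662 is squarefree and > 1, it is not a perfect square, so x^2 - 662 is irreducible over Q and [Q(√662) : Q] = 2. Hence [K : Q] = 2.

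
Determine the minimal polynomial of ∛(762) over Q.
m_α(x) = x^3 - 762

α satisfies α^3 = 762, so x^3 - 762 annihilates α. By the rational root test, a rational root p/q (in lowest terms) of x^3 - 762 would satisfy p^3 = 762 q^3, forcing q = 1 and p^3 = 762; but 762 is not a perfect cube, contradiction. A monic cubic over Q with no rational root is irreducible (any nontrivial factorization would include a linear factor). Hence x^3 - 762 is the minimal polynomial of α, and in particular [Q(α):Q] = 3.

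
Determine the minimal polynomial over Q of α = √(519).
m_α(x) = x^2 - 519

α satisfies α^2 - 519 = 0, so x^2 - 519 annihilates α. Since d = 519 is squarefree and ≠ 1, it is not a perfect square in Q, so x^2 - 519 has no rational root and is therefore irreducible over Q (a degree-2 polynomial over a field is irreducible iff it has no root). Hence m_α(x) = x^2 - 519.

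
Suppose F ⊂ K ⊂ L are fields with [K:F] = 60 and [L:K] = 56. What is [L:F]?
[L:F] = 3360

The tower law says that for any tower of field extensions F ⊂ K ⊂ L with finite degrees, [L:F] = [L:K] · [K:F]. Here this gives [L:F] = 56 · 60 = 3360.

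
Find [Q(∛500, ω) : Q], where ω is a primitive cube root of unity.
[Q(∛500, ω) : Q] = 6

[Q(∛500):Q] = 3 (min poly x^3 - 500, irreducible since 500 is not a perfect cube). [Q(ω):Q] = 2 (min poly x^2 + x + 1). Since Q(∛500) ⊂ R and ω ∉ R, we have ω ∉ Q(∛500), so x^2 + x + 1 remains irreducible over Q(∛500) and [Q(∛500, ω) : Q(∛500)] = 2. By the tower law, [Q(∛500, ω) : Q] = 3 · 2 = 6. (In fact Q(∛500, ω) is the splitting field of x^3 - 500 over Q.)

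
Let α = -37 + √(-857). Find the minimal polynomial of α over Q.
m_α(x) = x^2 + 74x + 2226

From α + 37 = √(-857), squaring gives (α + 37)^2 = -857, i.e. α^2 + 74α + 1369 = -857, so α^2 + 74α + 2226 = 0. The discriminant of x^2 + 74x + 2226 is (74)^2 - 4·(2226) = 5476 - 8904 = -3428, and 4·(-857) is not a perfect square in Q since -857 is squarefree and ≠ 1. Hence x^2 + 74x + 2226 is irreducible over Q and is the minimal polynomial of α.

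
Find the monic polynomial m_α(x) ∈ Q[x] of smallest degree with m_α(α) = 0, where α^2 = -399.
m_α(x) = x^2 + 399

α satisfies α^2 + 399 = 0, so x^2 + 399 annihilates α. Since d = -399 is squarefree and ≠ 1, it is not a perfect square in Q, so x^2 + 399 has no rational root and is therefore irreducible over Q (a degree-2 polynomial over a field is irreducible iff it has no root). Hence m_α(x) = x^2 + 399.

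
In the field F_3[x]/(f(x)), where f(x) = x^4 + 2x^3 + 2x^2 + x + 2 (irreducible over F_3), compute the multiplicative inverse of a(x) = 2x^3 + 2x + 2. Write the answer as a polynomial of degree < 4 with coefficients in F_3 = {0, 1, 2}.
a(x)^(-1) ≡ x^3 + 2 (mod f(x))

Since f is irreducible over F_3, F_3[x]/(f) is a field and a(x) ≠ 0 has an inverse. Apply the extended Euclidean algorithm to f(x) and a(x) in F_3[x]: f(x) = (2x + 1)·a(x) + (x^2 + x);  a(x) = (2x + 1)·(x^2 + x) + (x + 2);  (x^2 + x) = (x + 2)·(x + 2) + (2). The last nonzero remainder is the constant 2 = gcd(f, a) in F_3. Back-substituting through the division chain expresses 2 = s(x)·a(x) + t(x)·f(x) with s(x) ≡ 2x^3 + 1 (mod f), so (2x^3 + 1)·a(x) ≡ 2 (mod f). Multiplying by 2^(-1) ≡ 2 in F_3 gives a(x)^(-1) ≡ 2·(2x^3 + 1) ≡ x^3 + 2 (mod f). Check: (2x^3 + 2x + 2)·(x^3 + 2) = 2x^6 + 2x^4 + x + 1 ≡ 1 (mod x^4 + 2x^3 + 2x^2 + x + 2).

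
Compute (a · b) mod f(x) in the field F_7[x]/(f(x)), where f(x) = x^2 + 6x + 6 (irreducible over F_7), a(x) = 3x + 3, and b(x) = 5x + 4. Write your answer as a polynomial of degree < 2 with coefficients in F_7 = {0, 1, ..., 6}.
a · b ≡ 6 (mod f(x))

Multiply in F_7[x]: a(x)·b(x) = (3x + 3)·(5x + 4) = x^2 + 6x + 5. This has degree ≥ 2, so divide by f(x) over F_7: x^2 + 6x + 5 = (1)·(x^2 + 6x + 6) + (6). Hence a·b ≡ 6 (mod f). (F_7[x]/(f) is a field with 7^2 = 49 elements since f is irreducible of degree 2.)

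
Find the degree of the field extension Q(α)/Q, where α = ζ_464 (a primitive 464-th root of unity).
[Q(α):Q] = 224

The minimal polynomial of ζ_464 over Q is the 464-th cyclotomic polynomial Φ_464(x), which is irreducible over Q and has degree φ(464) = 224. Hence [Q(α):Q] = φ(464) = 224.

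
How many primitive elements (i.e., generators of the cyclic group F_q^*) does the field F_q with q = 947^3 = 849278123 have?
There are φ(849278122) = 321330240 primitive elements

F_q^* is cyclic of order q - 1 = 849278122. A cyclic group of order m has exactly φ(m) generators. Here m = 849278122 = 2 · 7 · 11 · 43 · 277 · 463, so the number of primitive elements is φ(849278122) = 321330240.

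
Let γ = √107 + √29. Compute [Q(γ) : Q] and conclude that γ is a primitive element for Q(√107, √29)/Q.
[Q(γ) : Q] = 4 (equivalently, Q(γ) = Q(√107, √29))

Obviously Q(γ) ⊆ Q(√107, √29), and [Q(√107, √29):Q] = 4 (since 107, 29 are distinct squarefree integers > 1 with 3103 not a perfect square). To show equality we compute the minimal polynomial of γ. From γ = √107 + √29: γ^2 = 107 + 2√(3103) + 29 = 136 + 2√(3103), so γ^2 - 136 = 2√(3103); squaring, (γ^2 - 136)^2 = 4·3103, i.e. γ^4 - 272γ^2 + 18496 - 12412 = 0, i.e. γ^4 - 272γ^2 + 6084 = 0. So γ is a root of x^4 - 272x^2 + 6084. This polynomial is irreducible over Q: it has no rational root (each ±√107 ± √29 is irrational), and any factorization into two quadratics over Q would force √(3103) ∈ Q (pairing opposite roots) or √107, √29 ∈ Q (other pairings), all impossible. Hence [Q(γ):Q] = 4 = [Q(√107, √29):Q], so Q(γ) = Q(√107, √29).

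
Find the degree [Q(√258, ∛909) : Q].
[Q(√258, ∛909) : Q] = 6

Let L = Q(√258, ∛909). Since Q(√258) ⊂ L and [Q(√258):Q] = 2, the tower law gives 2 | [L:Q]. Likewise Q(∛909) ⊂ L with [Q(∛909):Q] = 3 (because 909 is not a perfect cube), so 3 | [L:Q]. As gcd(2,3) = 1, [L:Q] is divisible by 6. Conversely L is generated over Q by √258 and ∛909, so [L:Q] ≤ 2·3 = 6. Therefore [Q(√258, ∛909) : Q] = 6.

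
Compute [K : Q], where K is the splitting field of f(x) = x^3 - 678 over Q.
[K : Q] = 6

The roots of x^3 - 678 are ∛678, ω∛678, ω^2∛678 where ω = e^(2πi/3) is a primitive cube root of unity, so K = Q(∛678, ω). Now [Q(∛678):Q] = 3 (since 678 is not a perfect cube, x^3 - 678 is irreducible) and [Q(ω):Q] = 2. Both 2 and 3 divide [K:Q], and [K:Q] ≤ 3·2 = 6, so [K:Q] = 6. (Equivalently: Q(∛678) ⊂ R but ω ∉ R, so [K : Q(∛678)] = 2.)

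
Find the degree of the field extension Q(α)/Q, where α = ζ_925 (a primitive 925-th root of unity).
[Q(α):Q] = 720

The minimal polynomial of ζ_925 over Q is the 925-th cyclotomic polynomial Φ_925(x), which is irreducible over Q and has degree φ(925) = 720. Hence [Q(α):Q] = φ(925) = 720.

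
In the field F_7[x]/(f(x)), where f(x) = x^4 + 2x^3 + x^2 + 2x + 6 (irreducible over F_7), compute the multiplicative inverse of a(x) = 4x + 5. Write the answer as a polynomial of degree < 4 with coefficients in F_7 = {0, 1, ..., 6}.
a(x)^(-1) ≡ 5x^3 + 2x^2 + 6x + 6 (mod f(x))

Since f is irreducible over F_7, F_7[x]/(f) is a field and a(x) ≠ 0 has an inverse. Apply the extended Euclidean algorithm to f(x) and a(x) in F_7[x]: f(x) = (2x^3 + 5x^2 + x + 1)·a(x) + (1). The last nonzero remainder is the constant 1 = gcd(f, a) in F_7. Back-substituting through the division chain expresses 1 = s(x)·a(x) + t(x)·f(x) with s(x) ≡ 5x^3 + 2x^2 + 6x + 6 (mod f), so a(x)^(-1) ≡ s(x) = 5x^3 + 2x^2 + 6x + 6 (mod f). Check: (4x + 5)·(5x^3 + 2x^2 + 6x + 6) = 6x^4 + 5x^3 + 6x^2 + 5x + 2 ≡ 1 (mod x^4 + 2x^3 + x^2 + 2x + 6).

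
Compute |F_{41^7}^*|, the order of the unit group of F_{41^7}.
|F_{41^7}^*| = 194754273880

F_{41^7} has 41^7 = 194754273881 elements; its multiplicative group consists of all nonzero elements, so |F_{41^7}^*| = 194754273881 - 1 = 194754273880. (It is cyclic since any finite subgroup of the multiplicative group of a field is cyclic.)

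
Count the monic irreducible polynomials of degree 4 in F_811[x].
There are 108149064030 monic irreducible polynomials of degree 4 over F_811

Each element of F_{811^4} that lies in no proper subfield is a root of exactly one monic irreducible of degree 4 over F_811, and each such polynomial has 4 distinct roots in F_{811^4}. By Möbius inversion the count is N_811(4) = (1/4) Σ_{d|4} μ(4/d) · 811^d = (1/4)(μ(4)·811^1 + μ(2)·811^2 + μ(1)·811^4) = 432596256120/4 = 108149064030.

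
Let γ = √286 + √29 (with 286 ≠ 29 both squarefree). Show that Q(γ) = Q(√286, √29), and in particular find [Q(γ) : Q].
[Q(γ) : Q] = 4 (equivalently, Q(γ) = Q(√286, √29))

Obviously Q(γ) ⊆ Q(√286, √29), and [Q(√286, √29):Q] = 4 (since 286, 29 are distinct squarefree integers > 1 with 8294 not a perfect square). To show equality we compute the minimal polynomial of γ. From γ = √286 + √29: γ^2 = 286 + 2√(8294) + 29 = 315 + 2√(8294), so γ^2 - 315 = 2√(8294); squaring, (γ^2 - 315)^2 = 4·8294, i.e. γ^4 - 630γ^2 + 99225 - 33176 = 0, i.e. γ^4 - 630γ^2 + 66049 = 0. So γ is a root of x^4 - 630x^2 + 66049. This polynomial is irreducible over Q: it has no rational root (each ±√286 ± √29 is irrational), and any factorization into two quadratics over Q would force √(8294) ∈ Q (pairing opposite roots) or √286, √29 ∈ Q (other pairings), all impossible. Hence [Q(γ):Q] = 4 = [Q(√286, √29):Q], so Q(γ) = Q(√286, √29).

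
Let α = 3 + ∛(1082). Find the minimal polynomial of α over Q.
m_α(x) = x^3 - 9x^2 + 27x - 1109

Set β = α - 3 = ∛(1082), so β^3 = 1082. Then (α - 3)^3 - 1082 = 0, i.e. α is a root of g(x) = (x - 3)^3 - 1082 = x^3 - 9x^2 + 27x - 1109. Since g(x) = h(x - 3) where h(x) = x^3 - 1082, and h is irreducible over Q (because 1082 is not a perfect cube, so h has no rational root, and a monic cubic with no rational root is irreducible), g is also irreducible (irreducibility is preserved under the substitution x → x - 3). Hence m_α(x) = x^3 - 9x^2 + 27x - 1109.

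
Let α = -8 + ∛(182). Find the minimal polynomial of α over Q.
m_α(x) = x^3 + 24x^2 + 192x + 330

Set β = α + 8 = ∛(182), so β^3 = 182. Then (α + 8)^3 - 182 = 0, i.e. α is a root of g(x) = (x + 8)^3 - 182 = x^3 + 24x^2 + 192x + 330. Since g(x) = h(x + 8) where h(x) = x^3 - 182, and h is irreducible over Q (because 182 is not a perfect cube, so h has no rational root, and a monic cubic with no rational root is irreducible), g is also irreducible (irreducibility is preserved under the substitution x → x + 8). Hence m_α(x) = x^3 + 24x^2 + 192x + 330.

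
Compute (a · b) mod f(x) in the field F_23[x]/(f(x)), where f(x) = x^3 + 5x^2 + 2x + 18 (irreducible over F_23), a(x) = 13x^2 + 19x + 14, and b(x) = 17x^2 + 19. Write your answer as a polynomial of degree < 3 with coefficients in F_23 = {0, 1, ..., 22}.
a · b ≡ 20x^2 + 17x + 13 (mod f(x))

Multiply in F_23[x]: a(x)·b(x) = (13x^2 + 19x + 14)·(17x^2 + 19) = 14x^4 + x^3 + 2x^2 + 16x + 13. This has degree ≥ 3, so divide by f(x) over F_23: 14x^4 + x^3 + 2x^2 + 16x + 13 = (14x)·(x^3 + 5x^2 + 2x + 18) + (20x^2 + 17x + 13). Hence a·b ≡ 20x^2 + 17x + 13 (mod f). (F_23[x]/(f) is a field with 23^3 = 12167 elements since f is irreducible of degree 3.)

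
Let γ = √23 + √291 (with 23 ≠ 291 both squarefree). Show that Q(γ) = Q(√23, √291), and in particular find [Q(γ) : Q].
[Q(γ) : Q] = 4 (equivalently, Q(γ) = Q(√23, √291))

Obviously Q(γ) ⊆ Q(√23, √291), and [Q(√23, √291):Q] = 4 (since 23, 291 are distinct squarefree integers > 1 with 6693 not a perfect square). To show equality we compute the minimal polynomial of γ. From γ = √23 + √291: γ^2 = 23 + 2√(6693) + 291 = 314 + 2√(6693), so γ^2 - 314 = 2√(6693); squaring, (γ^2 - 314)^2 = 4·6693, i.e. γ^4 - 628γ^2 + 98596 - 26772 = 0, i.e. γ^4 - 628γ^2 + 71824 = 0. So γ is a root of x^4 - 628x^2 + 71824. This polynomial is irreducible over Q: it has no rational root (each ±√23 ± √291 is irrational), and any factorization into two quadratics over Q would force √(6693) ∈ Q (pairing opposite roots) or √23, √291 ∈ Q (other pairings), all impossible. Hence [Q(γ):Q] = 4 = [Q(√23, √291):Q], so Q(γ) = Q(√23, √291).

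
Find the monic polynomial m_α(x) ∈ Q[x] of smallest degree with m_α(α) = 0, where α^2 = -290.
m_α(x) = x^2 + 290

α satisfies α^2 + 290 = 0, so x^2 + 290 annihilates α. Since d = -290 is squarefree and ≠ 1, it is not a perfect square in Q, so x^2 + 290 has no rational root and is therefore irreducible over Q (a degree-2 polynomial over a field is irreducible iff it has no root). Hence m_α(x) = x^2 + 290.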